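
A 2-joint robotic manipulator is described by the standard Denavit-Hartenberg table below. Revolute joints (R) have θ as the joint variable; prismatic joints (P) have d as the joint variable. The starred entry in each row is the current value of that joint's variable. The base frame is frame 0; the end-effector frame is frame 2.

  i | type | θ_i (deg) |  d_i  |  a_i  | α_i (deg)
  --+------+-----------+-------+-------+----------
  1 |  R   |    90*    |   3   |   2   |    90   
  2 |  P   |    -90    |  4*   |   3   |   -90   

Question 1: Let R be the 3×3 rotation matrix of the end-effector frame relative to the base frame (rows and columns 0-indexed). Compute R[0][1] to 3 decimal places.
-1.000

End-effector y-axis (col 1 of R) = (-1.0000,0.0000,-0.0000)
R[0][1] = -1.0000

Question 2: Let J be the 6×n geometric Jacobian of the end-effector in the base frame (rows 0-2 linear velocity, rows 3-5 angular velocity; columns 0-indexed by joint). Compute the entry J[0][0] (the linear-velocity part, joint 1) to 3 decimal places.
axis z_0 = ẑ; lever o_n−o_0 = (4.0000,2.0000,0.0000)
cross product → J_v[:, 0] = (-2.0000,4.0000,0.0000)
J_ω[:, 0] = z_0
entry J[0][0] = -2.0000

-2.000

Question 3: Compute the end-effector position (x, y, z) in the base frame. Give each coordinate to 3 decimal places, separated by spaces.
4.000 2.000 0.000

after link 1: o_1 = (0.0000, 2.0000, 3.0000)
after link 2: o_2 = (4.0000, 2.0000, 0.0000)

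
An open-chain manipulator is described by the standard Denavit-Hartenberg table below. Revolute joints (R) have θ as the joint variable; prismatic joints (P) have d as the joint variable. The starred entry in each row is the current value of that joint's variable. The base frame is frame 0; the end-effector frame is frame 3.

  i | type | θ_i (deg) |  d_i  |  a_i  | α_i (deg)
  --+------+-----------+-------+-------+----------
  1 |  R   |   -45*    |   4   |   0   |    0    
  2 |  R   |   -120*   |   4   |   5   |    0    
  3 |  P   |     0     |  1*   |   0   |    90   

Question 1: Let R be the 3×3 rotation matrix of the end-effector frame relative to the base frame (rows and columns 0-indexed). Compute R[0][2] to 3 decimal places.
-0.259

End-effector z-axis (col 2 of R) = (-0.2588,0.9659,0.0000)
R[0][2] = -0.2588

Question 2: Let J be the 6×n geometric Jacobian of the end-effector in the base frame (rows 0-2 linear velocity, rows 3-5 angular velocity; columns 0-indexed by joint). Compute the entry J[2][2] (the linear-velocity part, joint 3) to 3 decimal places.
1.000

prismatic axis z_2 = (0.0000,0.0000,1.0000)
J_v[:, 2] = z_2; J_ω[:, 2] = (0,0,0)
entry J[2][2] = 1.0000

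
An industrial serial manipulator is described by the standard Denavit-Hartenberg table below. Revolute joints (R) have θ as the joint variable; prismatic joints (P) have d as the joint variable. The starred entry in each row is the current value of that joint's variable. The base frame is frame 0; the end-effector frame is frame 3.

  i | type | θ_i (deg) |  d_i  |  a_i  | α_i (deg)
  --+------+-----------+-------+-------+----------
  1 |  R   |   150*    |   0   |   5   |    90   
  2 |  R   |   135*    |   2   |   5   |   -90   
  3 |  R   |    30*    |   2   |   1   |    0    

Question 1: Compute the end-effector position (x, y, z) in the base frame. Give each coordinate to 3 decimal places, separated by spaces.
after link 1: o_1 = (-4.3301, 2.5000, 0.0000)
after link 2: o_2 = (-0.2683, 2.4643, 3.5355)
after link 3: o_3 = (1.2368, 1.0180, 2.7337)

1.237 1.018 2.734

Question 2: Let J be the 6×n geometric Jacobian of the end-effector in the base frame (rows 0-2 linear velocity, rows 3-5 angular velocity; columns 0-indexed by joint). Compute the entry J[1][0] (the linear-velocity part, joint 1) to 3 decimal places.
axis z_0 = ẑ; lever o_n−o_0 = (1.2368,1.0180,2.7337)
cross product → J_v[:, 0] = (-1.0180,1.2368,0.0000)
J_ω[:, 0] = z_0
entry J[1][0] = 1.2368

1.237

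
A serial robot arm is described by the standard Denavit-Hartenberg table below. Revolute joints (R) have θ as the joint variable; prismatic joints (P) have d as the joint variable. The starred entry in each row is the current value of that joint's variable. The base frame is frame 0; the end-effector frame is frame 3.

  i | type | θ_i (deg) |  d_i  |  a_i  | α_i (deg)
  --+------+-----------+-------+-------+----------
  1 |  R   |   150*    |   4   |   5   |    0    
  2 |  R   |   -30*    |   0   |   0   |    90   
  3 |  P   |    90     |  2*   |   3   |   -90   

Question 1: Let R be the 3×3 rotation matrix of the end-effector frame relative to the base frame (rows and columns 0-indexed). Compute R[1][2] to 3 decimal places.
End-effector z-axis (col 2 of R) = (0.5000,-0.8660,0.0000)
R[1][2] = -0.8660

-0.866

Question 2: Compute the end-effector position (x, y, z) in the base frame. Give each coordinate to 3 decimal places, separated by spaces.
after link 1: o_1 = (-4.3301, 2.5000, 4.0000)
after link 2: o_2 = (-4.3301, 2.5000, 4.0000)
after link 3: o_3 = (-2.5981, 3.5000, 7.0000)

-2.598 3.500 7.000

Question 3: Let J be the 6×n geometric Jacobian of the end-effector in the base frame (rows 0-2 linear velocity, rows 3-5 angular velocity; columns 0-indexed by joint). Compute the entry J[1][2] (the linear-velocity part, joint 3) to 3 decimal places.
0.500

prismatic axis z_2 = (0.8660,0.5000,0.0000)
J_v[:, 2] = z_2; J_ω[:, 2] = (0,0,0)
entry J[1][2] = 0.5000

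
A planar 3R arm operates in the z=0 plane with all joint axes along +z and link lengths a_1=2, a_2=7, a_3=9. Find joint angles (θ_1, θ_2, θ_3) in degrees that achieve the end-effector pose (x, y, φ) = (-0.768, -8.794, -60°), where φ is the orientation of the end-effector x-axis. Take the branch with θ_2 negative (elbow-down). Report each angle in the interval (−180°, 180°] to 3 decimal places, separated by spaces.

-30.003 -150.000 120.003

wrist centre = target − a_3·(cos φ, sin φ) = (-5.2680, -0.9998)
cos θ_2 = (28.7514−2²−7²)/(2·2·7) = -0.8660; θ_2 = -149.9997° (elbow-down)
β = atan2(-0.9998,-5.2680) = -169.2541°; ψ = atan2(-3.5000,-4.0622) = -139.2512°
θ_1 = β − ψ = -30.0029°
θ_3 = φ − θ_1 − θ_2 = 120.0026° (wrapped to (-180°,180°])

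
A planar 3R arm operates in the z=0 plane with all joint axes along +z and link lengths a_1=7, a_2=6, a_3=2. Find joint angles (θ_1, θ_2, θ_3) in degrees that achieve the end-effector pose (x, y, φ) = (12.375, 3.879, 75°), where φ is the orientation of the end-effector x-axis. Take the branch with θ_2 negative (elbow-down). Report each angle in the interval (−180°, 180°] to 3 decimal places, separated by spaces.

wrist centre = target − a_3·(cos φ, sin φ) = (11.8574, 1.9471)
cos θ_2 = (144.3884−7²−6²)/(2·7·6) = 0.7070; θ_2 = -45.0082° (elbow-down)
β = atan2(1.9471,11.8574) = 9.3256°; ψ = atan2(-4.2433,11.2420) = -20.6788°
θ_1 = β − ψ = 30.0043°
θ_3 = φ − θ_1 − θ_2 = 90.0039° (wrapped to (-180°,180°])

30.004 -45.008 90.004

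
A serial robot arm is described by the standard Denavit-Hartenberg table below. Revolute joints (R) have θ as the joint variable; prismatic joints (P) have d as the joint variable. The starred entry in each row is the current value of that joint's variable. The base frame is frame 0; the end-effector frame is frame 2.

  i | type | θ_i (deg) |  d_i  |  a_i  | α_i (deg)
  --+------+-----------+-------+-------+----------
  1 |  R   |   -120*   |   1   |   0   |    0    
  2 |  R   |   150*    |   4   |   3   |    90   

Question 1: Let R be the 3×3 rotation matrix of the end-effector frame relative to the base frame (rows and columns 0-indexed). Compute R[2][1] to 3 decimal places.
End-effector y-axis (col 1 of R) = (-0.0000,0.0000,1.0000)
R[2][1] = 1.0000

1.000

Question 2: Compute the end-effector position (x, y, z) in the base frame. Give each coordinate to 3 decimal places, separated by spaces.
2.598 1.500 5.000

after link 1: o_1 = (0.0000, 0.0000, 1.0000)
after link 2: o_2 = (2.5981, 1.5000, 5.0000)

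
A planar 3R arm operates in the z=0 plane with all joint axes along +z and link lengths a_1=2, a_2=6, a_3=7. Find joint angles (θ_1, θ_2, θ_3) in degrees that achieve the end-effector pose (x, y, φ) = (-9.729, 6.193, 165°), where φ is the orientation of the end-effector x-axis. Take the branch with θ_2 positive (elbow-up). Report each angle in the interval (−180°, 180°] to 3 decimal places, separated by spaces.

23.222 119.995 21.782

wrist centre = target − a_3·(cos φ, sin φ) = (-2.9675, 4.3813)
cos θ_2 = (28.0017−2²−6²)/(2·2·6) = -0.4999; θ_2 = 119.9954° (elbow-up)
β = atan2(4.3813,-2.9675) = 124.1106°; ψ = atan2(5.1964,-0.9996) = 100.8885°
θ_1 = β − ψ = 23.2221°
θ_3 = φ − θ_1 − θ_2 = 21.7825° (wrapped to (-180°,180°])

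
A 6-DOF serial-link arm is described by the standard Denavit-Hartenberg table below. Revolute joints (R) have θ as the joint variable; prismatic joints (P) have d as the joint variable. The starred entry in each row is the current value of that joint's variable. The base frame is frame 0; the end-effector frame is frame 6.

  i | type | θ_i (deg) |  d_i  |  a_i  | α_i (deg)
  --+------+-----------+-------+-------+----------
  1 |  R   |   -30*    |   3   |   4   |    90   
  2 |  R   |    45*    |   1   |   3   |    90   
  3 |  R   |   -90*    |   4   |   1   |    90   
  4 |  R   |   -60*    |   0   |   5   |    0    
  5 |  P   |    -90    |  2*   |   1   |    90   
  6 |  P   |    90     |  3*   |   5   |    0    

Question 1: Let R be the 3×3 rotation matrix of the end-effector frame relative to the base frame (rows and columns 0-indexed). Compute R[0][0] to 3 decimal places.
End-effector x-axis (col 0 of R) = (-0.6124,0.3536,-0.7071)
R[0][0] = -0.6124

-0.612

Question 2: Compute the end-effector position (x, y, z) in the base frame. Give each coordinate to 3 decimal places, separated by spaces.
2.164 -1.095 -1.079

after link 1: o_1 = (3.4641, -2.0000, 3.0000)
after link 2: o_2 = (4.8012, -3.9267, 5.1213)
after link 3: o_3 = (7.7507, -4.4749, 2.2929)
after link 4: o_4 = (6.3491, -0.7789, 5.3548)
after link 5: o_5 = (4.3851, -0.6450, 4.2941)
after link 6: o_6 = (2.1642, -1.0948, -1.0786)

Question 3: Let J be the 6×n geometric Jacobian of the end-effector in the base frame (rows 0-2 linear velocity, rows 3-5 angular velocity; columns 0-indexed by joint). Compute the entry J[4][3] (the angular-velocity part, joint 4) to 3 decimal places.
axis z_3 = (-0.6124,0.3536,-0.7071); lever o_n−o_3 = (-5.5865,3.3800,-3.3714)
cross product → J_v[:, 3] = (1.1981,1.8856,-0.0947)
J_ω[:, 3] = z_3
entry J[4][3] = 0.3536

0.354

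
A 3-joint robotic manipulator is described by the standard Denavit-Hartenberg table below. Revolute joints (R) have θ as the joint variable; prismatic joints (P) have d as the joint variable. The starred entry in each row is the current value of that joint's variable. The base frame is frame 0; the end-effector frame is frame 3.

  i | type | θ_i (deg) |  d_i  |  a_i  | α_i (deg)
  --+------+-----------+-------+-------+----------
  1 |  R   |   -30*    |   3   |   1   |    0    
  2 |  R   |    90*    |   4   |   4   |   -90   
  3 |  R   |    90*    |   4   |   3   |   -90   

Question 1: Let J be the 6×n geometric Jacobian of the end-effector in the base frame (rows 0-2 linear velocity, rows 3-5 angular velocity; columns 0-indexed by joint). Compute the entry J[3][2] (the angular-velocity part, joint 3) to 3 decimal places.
-0.866

axis z_2 = (-0.8660,0.5000,0.0000); lever o_n−o_2 = (-3.4641,2.0000,-3.0000)
cross product → J_v[:, 2] = (-1.5000,-2.5981,-0.0000)
J_ω[:, 2] = z_2
entry J[3][2] = -0.8660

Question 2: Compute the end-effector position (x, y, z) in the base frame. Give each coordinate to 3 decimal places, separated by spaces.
-0.598 4.964 4.000

after link 1: o_1 = (0.8660, -0.5000, 3.0000)
after link 2: o_2 = (2.8660, 2.9641, 7.0000)
after link 3: o_3 = (-0.5981, 4.9641, 4.0000)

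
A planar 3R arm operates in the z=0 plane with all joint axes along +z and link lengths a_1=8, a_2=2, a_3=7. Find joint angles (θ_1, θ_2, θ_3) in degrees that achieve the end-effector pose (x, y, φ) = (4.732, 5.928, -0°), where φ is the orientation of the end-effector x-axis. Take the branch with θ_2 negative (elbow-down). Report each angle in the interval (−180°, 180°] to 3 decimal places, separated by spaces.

wrist centre = target − a_3·(cos φ, sin φ) = (-2.2680, 5.9280)
cos θ_2 = (40.2850−8²−2²)/(2·8·2) = -0.8661; θ_2 = -150.0078° (elbow-down)
β = atan2(5.9280,-2.2680) = 110.9364°; ψ = atan2(-0.9998,6.2678) = -9.0628°
θ_1 = β − ψ = 119.9992°
θ_3 = φ − θ_1 − θ_2 = 30.0086° (wrapped to (-180°,180°])

119.999 -150.008 30.009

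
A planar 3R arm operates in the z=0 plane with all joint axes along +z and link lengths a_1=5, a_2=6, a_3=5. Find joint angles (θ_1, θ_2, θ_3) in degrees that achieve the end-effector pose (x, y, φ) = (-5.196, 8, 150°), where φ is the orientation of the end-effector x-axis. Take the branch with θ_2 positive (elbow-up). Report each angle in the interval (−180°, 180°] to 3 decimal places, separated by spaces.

29.998 120.000 0.001

wrist centre = target − a_3·(cos φ, sin φ) = (-0.8659, 5.5000)
cos θ_2 = (30.9997−5²−6²)/(2·5·6) = -0.5000; θ_2 = 120.0003° (elbow-up)
β = atan2(5.5000,-0.8659) = 98.9467°; ψ = atan2(5.1961,2.0000) = 68.9485°
θ_1 = β − ψ = 29.9983°
θ_3 = φ − θ_1 − θ_2 = 0.0015° (wrapped to (-180°,180°])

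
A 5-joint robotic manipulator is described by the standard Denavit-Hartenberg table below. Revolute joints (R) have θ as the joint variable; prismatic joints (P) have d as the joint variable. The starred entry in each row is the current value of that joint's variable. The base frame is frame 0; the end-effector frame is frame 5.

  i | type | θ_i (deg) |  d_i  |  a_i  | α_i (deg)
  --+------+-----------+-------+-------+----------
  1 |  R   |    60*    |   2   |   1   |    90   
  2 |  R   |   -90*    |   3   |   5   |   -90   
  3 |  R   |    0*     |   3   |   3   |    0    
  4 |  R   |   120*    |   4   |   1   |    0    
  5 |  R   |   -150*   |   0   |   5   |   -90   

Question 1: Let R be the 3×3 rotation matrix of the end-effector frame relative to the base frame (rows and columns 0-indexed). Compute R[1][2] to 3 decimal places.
End-effector z-axis (col 2 of R) = (-0.7500,0.4330,-0.5000)
R[1][2] = 0.4330

0.433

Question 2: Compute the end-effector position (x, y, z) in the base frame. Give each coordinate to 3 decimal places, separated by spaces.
8.013 4.611 -9.830

after link 1: o_1 = (0.5000, 0.8660, 2.0000)
after link 2: o_2 = (3.0981, -0.6340, -3.0000)
after link 3: o_3 = (4.5981, 1.9641, -6.0000)
after link 4: o_4 = (5.8481, 5.8612, -5.5000)
after link 5: o_5 = (8.0131, 4.6112, -9.8301)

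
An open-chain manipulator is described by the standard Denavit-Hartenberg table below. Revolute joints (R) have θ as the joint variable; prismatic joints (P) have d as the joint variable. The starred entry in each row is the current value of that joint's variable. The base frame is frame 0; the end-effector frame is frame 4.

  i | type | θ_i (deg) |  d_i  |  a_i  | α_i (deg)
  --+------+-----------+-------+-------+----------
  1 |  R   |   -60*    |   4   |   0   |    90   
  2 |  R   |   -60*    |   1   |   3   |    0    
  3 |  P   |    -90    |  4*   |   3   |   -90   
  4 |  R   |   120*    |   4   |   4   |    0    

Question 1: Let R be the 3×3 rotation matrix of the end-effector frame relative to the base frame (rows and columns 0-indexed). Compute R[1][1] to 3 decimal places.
-0.900

End-effector y-axis (col 1 of R) = (-0.0580,-0.8995,0.4330)
R[1][1] = -0.8995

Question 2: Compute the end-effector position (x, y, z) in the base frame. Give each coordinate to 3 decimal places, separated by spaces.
after link 1: o_1 = (0.0000, 0.0000, 4.0000)
after link 2: o_2 = (-0.1160, -1.7990, 1.4019)
after link 3: o_3 = (-4.8792, -1.5490, -0.0981)
after link 4: o_4 = (-0.0131, -3.0490, -2.5622)

-0.013 -3.049 -2.562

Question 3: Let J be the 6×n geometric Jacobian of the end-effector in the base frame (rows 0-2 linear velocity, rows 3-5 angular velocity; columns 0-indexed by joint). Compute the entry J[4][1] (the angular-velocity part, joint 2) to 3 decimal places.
axis z_1 = (-0.8660,-0.5000,0.0000); lever o_n−o_1 = (-0.0131,-3.0490,-6.5622)
cross product → J_v[:, 1] = (3.2811,-5.6830,2.6340)
J_ω[:, 1] = z_1
entry J[4][1] = -0.5000

-0.500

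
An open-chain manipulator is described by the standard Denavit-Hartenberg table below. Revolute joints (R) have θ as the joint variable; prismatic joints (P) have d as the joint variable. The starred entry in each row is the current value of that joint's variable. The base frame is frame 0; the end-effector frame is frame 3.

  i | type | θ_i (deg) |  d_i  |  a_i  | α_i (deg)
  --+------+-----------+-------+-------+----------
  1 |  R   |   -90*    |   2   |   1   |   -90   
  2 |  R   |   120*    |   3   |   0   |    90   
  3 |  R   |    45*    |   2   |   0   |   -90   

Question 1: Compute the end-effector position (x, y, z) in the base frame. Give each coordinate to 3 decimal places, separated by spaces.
3.000 -2.732 1.000

after link 1: o_1 = (0.0000, -1.0000, 2.0000)
after link 2: o_2 = (3.0000, -1.0000, 2.0000)
after link 3: o_3 = (3.0000, -2.7321, 1.0000)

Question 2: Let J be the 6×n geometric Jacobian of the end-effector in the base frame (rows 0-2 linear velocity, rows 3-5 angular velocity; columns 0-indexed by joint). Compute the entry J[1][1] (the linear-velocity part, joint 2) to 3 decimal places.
axis z_1 = (1.0000,0.0000,0.0000); lever o_n−o_1 = (3.0000,-1.7321,-1.0000)
cross product → J_v[:, 1] = (0.0000,1.0000,-1.7321)
J_ω[:, 1] = z_1
entry J[1][1] = 1.0000

1.000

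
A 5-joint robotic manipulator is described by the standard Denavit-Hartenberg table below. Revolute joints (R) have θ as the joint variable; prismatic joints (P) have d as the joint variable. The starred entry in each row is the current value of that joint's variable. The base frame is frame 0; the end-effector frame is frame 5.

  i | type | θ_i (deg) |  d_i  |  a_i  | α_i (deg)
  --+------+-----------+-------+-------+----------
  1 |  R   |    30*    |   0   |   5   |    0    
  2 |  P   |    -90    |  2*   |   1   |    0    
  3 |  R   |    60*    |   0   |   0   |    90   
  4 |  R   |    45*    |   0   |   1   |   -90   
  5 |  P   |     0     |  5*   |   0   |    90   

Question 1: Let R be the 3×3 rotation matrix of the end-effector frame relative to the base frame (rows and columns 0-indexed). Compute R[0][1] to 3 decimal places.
End-effector y-axis (col 1 of R) = (-0.7071,0.0000,0.7071)
R[0][1] = -0.7071

-0.707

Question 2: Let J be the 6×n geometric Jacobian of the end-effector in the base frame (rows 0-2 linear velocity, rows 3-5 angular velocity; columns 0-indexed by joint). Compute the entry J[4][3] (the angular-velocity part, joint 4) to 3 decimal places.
-1.000

axis z_3 = (-0.0000,-1.0000,0.0000); lever o_n−o_3 = (-2.8284,0.0000,4.2426)
cross product → J_v[:, 3] = (-4.2426,0.0000,-2.8284)
J_ω[:, 3] = z_3
entry J[4][3] = -1.0000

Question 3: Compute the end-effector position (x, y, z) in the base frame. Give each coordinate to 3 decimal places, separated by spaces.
after link 1: o_1 = (4.3301, 2.5000, 0.0000)
after link 2: o_2 = (4.8301, 1.6340, 2.0000)
after link 3: o_3 = (4.8301, 1.6340, 2.0000)
after link 4: o_4 = (5.5372, 1.6340, 2.7071)
after link 5: o_5 = (2.0017, 1.6340, 6.2426)

2.002 1.634 6.243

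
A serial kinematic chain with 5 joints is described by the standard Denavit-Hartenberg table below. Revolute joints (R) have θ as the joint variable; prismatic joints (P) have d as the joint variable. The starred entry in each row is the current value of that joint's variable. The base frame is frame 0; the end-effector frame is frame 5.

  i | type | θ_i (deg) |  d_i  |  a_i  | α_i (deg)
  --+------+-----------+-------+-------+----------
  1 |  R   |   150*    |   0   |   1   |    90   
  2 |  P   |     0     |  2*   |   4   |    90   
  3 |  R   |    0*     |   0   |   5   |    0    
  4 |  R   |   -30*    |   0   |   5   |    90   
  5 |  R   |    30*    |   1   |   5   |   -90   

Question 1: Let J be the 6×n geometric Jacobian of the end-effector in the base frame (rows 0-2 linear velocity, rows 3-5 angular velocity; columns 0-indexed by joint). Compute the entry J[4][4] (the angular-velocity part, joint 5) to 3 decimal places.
-1.000

axis z_4 = (0.0000,-1.0000,-0.0000); lever o_n−o_4 = (-4.3301,-1.0000,-2.5000)
cross product → J_v[:, 4] = (2.5000,0.0000,-4.3301)
J_ω[:, 4] = z_4
entry J[4][4] = -1.0000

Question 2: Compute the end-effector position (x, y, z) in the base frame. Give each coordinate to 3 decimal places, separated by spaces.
after link 1: o_1 = (-0.8660, 0.5000, 0.0000)
after link 2: o_2 = (-3.3301, 4.2321, 0.0000)
after link 3: o_3 = (-7.6603, 6.7321, 0.0000)
after link 4: o_4 = (-12.6603, 6.7321, -0.0000)
after link 5: o_5 = (-16.9904, 5.7321, -2.5000)

-16.990 5.732 -2.500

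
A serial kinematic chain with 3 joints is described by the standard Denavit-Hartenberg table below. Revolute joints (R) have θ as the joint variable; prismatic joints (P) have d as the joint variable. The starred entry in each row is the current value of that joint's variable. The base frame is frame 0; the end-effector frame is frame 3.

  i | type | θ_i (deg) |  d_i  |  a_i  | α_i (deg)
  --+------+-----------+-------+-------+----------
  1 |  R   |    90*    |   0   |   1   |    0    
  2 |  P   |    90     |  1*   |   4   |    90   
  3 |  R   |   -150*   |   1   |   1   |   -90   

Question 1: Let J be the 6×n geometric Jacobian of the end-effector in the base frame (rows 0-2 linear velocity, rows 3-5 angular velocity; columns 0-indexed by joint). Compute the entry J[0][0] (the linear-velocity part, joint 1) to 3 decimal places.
-2.000

axis z_0 = ẑ; lever o_n−o_0 = (-3.1340,2.0000,0.5000)
cross product → J_v[:, 0] = (-2.0000,-3.1340,0.0000)
J_ω[:, 0] = z_0
entry J[0][0] = -2.0000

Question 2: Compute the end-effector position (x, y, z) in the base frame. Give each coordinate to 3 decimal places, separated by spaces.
after link 1: o_1 = (0.0000, 1.0000, 0.0000)
after link 2: o_2 = (-4.0000, 1.0000, 1.0000)
after link 3: o_3 = (-3.1340, 2.0000, 0.5000)

-3.134 2.000 0.500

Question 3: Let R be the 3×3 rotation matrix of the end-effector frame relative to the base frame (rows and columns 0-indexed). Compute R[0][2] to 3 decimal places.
End-effector z-axis (col 2 of R) = (-0.5000,0.0000,-0.8660)
R[0][2] = -0.5000

-0.500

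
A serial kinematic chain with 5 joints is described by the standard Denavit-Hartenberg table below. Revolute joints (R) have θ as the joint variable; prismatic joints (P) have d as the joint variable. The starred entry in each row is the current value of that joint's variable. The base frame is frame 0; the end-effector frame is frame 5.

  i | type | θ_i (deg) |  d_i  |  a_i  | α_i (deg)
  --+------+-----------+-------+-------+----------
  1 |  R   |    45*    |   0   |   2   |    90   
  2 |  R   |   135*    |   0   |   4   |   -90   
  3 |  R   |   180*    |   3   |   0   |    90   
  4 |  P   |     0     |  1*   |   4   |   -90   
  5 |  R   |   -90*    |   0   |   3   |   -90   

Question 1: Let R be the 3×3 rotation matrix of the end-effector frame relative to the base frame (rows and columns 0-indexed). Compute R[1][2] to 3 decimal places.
0.500

End-effector z-axis (col 2 of R) = (0.5000,0.5000,-0.7071)
R[1][2] = 0.5000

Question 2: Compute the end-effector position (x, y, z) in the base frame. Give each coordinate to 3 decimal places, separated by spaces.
after link 1: o_1 = (1.4142, 1.4142, 0.0000)
after link 2: o_2 = (-0.5858, -0.5858, 2.8284)
after link 3: o_3 = (-2.0858, -2.0858, 0.7071)
after link 4: o_4 = (-0.7929, 0.6213, -2.1213)
after link 5: o_5 = (-2.9142, 2.7426, -2.1213)

-2.914 2.743 -2.121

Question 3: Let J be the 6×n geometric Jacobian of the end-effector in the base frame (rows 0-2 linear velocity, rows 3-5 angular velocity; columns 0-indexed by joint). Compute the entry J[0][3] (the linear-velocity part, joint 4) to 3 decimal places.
prismatic axis z_3 = (-0.7071,0.7071,-0.0000)
J_v[:, 3] = z_3; J_ω[:, 3] = (0,0,0)
entry J[0][3] = -0.7071

-0.707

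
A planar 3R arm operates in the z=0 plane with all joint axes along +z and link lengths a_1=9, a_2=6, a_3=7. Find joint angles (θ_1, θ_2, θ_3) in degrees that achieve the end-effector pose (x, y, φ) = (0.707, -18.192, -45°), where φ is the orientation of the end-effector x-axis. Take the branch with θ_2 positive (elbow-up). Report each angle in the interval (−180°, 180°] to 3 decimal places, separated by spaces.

wrist centre = target − a_3·(cos φ, sin φ) = (-4.2427, -13.2423)
cos θ_2 = (193.3582−9²−6²)/(2·9·6) = 0.7070; θ_2 = 45.0070° (elbow-up)
β = atan2(-13.2423,-4.2427) = -107.7652°; ψ = atan2(4.2432,13.2421) = 17.7670°
θ_1 = β − ψ = -125.5322°
θ_3 = φ − θ_1 − θ_2 = 35.5251° (wrapped to (-180°,180°])

-125.532 45.007 35.525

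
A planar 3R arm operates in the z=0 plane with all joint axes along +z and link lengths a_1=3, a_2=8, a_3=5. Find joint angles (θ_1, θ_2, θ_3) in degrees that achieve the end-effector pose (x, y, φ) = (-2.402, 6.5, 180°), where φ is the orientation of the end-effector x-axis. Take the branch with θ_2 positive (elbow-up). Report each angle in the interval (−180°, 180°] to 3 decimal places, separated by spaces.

wrist centre = target − a_3·(cos φ, sin φ) = (2.5980, 6.5000)
cos θ_2 = (48.9996−3²−8²)/(2·3·8) = -0.5000; θ_2 = 120.0005° (elbow-up)
β = atan2(6.5000,2.5980) = 68.2138°; ψ = atan2(6.9282,-1.0001) = 98.2138°
θ_1 = β − ψ = -30.0000°
θ_3 = φ − θ_1 − θ_2 = 89.9995° (wrapped to (-180°,180°])

-30.000 120.001 89.999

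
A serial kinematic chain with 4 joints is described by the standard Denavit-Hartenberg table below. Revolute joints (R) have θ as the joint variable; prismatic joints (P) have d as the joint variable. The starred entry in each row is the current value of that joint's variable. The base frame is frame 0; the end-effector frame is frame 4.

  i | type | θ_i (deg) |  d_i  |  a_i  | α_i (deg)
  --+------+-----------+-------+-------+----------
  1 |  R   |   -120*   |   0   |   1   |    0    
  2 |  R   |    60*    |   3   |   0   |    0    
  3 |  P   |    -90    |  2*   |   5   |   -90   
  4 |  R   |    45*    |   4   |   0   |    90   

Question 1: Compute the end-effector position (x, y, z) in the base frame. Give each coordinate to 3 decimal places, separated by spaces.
after link 1: o_1 = (-0.5000, -0.8660, 0.0000)
after link 2: o_2 = (-0.5000, -0.8660, 3.0000)
after link 3: o_3 = (-4.8301, -3.3660, 5.0000)
after link 4: o_4 = (-2.8301, -6.8301, 5.0000)

-2.830 -6.830 5.000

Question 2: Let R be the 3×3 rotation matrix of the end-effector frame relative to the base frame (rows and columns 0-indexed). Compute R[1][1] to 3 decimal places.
End-effector y-axis (col 1 of R) = (0.5000,-0.8660,0.0000)
R[1][1] = -0.8660

-0.866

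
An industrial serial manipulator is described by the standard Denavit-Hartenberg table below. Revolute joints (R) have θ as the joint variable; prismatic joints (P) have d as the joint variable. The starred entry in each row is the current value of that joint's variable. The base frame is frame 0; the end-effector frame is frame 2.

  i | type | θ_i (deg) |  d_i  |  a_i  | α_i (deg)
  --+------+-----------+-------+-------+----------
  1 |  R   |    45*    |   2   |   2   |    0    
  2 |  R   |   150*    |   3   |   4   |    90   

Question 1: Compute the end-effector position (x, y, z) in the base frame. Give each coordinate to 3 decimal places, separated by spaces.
-2.449 0.379 5.000

after link 1: o_1 = (1.4142, 1.4142, 2.0000)
after link 2: o_2 = (-2.4495, 0.3789, 5.0000)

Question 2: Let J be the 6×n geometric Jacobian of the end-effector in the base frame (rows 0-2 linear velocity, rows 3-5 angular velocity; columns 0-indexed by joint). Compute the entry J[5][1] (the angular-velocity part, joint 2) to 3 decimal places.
axis z_1 = (0.0000,0.0000,1.0000); lever o_n−o_1 = (-3.8637,-1.0353,3.0000)
cross product → J_v[:, 1] = (1.0353,-3.8637,0.0000)
J_ω[:, 1] = z_1
entry J[5][1] = 1.0000

1.000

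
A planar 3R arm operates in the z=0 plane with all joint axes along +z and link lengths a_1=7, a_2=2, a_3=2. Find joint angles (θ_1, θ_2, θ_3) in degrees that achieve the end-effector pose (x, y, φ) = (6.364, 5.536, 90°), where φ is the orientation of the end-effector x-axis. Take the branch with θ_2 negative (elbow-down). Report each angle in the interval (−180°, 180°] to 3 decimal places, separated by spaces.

wrist centre = target − a_3·(cos φ, sin φ) = (6.3640, 3.5360)
cos θ_2 = (53.0038−7²−2²)/(2·7·2) = 0.0001; θ_2 = -89.9922° (elbow-down)
β = atan2(3.5360,6.3640) = 29.0577°; ψ = atan2(-2.0000,7.0003) = -15.9448°
θ_1 = β − ψ = 45.0025°
θ_3 = φ − θ_1 − θ_2 = 134.9898° (wrapped to (-180°,180°])

45.002 -89.992 134.990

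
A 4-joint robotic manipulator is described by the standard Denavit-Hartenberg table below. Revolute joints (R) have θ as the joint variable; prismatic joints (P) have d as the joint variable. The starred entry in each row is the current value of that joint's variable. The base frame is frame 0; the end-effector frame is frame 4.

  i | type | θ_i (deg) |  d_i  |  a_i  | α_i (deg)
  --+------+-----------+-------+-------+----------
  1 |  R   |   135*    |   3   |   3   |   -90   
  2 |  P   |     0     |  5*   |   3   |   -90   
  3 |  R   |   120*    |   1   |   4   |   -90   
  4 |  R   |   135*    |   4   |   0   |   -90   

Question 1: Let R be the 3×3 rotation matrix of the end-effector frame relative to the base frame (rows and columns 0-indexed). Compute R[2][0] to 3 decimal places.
0.707

End-effector x-axis (col 0 of R) = (-0.6830,-0.1830,0.7071)
R[2][0] = 0.7071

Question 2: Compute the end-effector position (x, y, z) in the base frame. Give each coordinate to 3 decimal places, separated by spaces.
-2.879 -2.121 2.000

after link 1: o_1 = (-2.1213, 2.1213, 3.0000)
after link 2: o_2 = (-7.7782, 0.7071, 3.0000)
after link 3: o_3 = (-3.9145, 1.7424, 2.0000)
after link 4: o_4 = (-2.8792, -2.1213, 2.0000)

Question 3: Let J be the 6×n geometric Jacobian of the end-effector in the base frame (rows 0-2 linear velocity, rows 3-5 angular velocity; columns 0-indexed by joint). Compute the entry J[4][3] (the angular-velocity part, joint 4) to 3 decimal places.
axis z_3 = (0.2588,-0.9659,-0.0000); lever o_n−o_3 = (1.0353,-3.8637,0.0000)
cross product → J_v[:, 3] = (-0.0000,-0.0000,0.0000)
J_ω[:, 3] = z_3
entry J[4][3] = -0.9659

-0.966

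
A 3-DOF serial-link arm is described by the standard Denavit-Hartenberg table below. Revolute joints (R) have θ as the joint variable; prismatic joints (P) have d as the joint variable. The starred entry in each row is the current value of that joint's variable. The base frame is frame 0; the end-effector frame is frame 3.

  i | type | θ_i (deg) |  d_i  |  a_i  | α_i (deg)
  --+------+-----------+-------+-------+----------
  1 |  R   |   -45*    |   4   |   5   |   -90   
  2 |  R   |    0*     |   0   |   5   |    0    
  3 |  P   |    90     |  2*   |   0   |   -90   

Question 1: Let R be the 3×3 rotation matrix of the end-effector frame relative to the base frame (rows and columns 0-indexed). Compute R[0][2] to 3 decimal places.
End-effector z-axis (col 2 of R) = (-0.7071,0.7071,-0.0000)
R[0][2] = -0.7071

-0.707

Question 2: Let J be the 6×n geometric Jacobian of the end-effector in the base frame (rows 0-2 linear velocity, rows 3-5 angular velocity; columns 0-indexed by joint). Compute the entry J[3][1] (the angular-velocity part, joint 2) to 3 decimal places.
axis z_1 = (0.7071,0.7071,0.0000); lever o_n−o_1 = (4.9497,-2.1213,0.0000)
cross product → J_v[:, 1] = (0.0000,0.0000,-5.0000)
J_ω[:, 1] = z_1
entry J[3][1] = 0.7071

0.707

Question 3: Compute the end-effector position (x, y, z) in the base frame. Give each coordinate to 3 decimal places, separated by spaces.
after link 1: o_1 = (3.5355, -3.5355, 4.0000)
after link 2: o_2 = (7.0711, -7.0711, 4.0000)
after link 3: o_3 = (8.4853, -5.6569, 4.0000)

8.485 -5.657 4.000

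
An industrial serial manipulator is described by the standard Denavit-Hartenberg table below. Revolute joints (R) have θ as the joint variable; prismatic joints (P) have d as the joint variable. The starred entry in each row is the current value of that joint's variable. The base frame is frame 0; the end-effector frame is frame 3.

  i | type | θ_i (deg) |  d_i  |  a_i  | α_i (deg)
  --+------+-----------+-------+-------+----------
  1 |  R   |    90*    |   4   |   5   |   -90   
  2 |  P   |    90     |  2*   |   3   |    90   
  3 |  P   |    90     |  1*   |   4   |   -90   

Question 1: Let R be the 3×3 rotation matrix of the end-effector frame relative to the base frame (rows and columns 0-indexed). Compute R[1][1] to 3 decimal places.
-1.000

End-effector y-axis (col 1 of R) = (-0.0000,-1.0000,0.0000)
R[1][1] = -1.0000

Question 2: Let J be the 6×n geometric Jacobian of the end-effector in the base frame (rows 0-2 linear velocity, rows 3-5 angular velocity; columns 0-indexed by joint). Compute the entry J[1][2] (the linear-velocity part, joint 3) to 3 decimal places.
prismatic axis z_2 = (0.0000,1.0000,0.0000)
J_v[:, 2] = z_2; J_ω[:, 2] = (0,0,0)
entry J[1][2] = 1.0000

1.000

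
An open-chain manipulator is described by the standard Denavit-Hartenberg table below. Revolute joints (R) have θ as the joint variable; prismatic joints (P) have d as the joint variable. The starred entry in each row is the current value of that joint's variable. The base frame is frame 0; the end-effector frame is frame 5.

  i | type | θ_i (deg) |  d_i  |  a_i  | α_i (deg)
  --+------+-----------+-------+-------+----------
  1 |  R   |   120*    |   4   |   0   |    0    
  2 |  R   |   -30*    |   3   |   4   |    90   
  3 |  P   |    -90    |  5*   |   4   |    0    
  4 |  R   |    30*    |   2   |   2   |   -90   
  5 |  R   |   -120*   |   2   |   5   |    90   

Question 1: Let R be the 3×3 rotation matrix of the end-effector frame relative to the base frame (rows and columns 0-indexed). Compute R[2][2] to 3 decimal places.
End-effector z-axis (col 2 of R) = (-0.5000,-0.4330,0.7500)
R[2][2] = 0.7500

0.750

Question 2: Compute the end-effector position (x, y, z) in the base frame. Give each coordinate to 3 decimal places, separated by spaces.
11.330 5.482 4.433

after link 1: o_1 = (0.0000, 0.0000, 4.0000)
after link 2: o_2 = (0.0000, 4.0000, 7.0000)
after link 3: o_3 = (5.0000, 4.0000, 3.0000)
after link 4: o_4 = (7.0000, 5.0000, 1.2679)
after link 5: o_5 = (11.3301, 5.4821, 4.4330)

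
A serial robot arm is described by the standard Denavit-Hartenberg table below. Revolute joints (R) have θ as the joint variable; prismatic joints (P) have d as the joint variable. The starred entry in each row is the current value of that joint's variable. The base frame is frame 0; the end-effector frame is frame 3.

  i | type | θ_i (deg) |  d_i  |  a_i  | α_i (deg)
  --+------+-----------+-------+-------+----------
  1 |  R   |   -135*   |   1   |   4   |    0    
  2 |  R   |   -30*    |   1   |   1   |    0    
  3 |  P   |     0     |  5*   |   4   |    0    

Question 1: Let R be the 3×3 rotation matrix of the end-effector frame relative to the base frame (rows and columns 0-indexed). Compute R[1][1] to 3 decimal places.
End-effector y-axis (col 1 of R) = (0.2588,-0.9659,0.0000)
R[1][1] = -0.9659

-0.966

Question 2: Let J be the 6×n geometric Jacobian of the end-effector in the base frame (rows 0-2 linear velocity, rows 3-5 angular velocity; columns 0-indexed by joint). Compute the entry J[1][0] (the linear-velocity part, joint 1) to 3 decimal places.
axis z_0 = ẑ; lever o_n−o_0 = (-7.6581,-4.1225,7.0000)
cross product → J_v[:, 0] = (4.1225,-7.6581,0.0000)
J_ω[:, 0] = z_0
entry J[1][0] = -7.6581

-7.658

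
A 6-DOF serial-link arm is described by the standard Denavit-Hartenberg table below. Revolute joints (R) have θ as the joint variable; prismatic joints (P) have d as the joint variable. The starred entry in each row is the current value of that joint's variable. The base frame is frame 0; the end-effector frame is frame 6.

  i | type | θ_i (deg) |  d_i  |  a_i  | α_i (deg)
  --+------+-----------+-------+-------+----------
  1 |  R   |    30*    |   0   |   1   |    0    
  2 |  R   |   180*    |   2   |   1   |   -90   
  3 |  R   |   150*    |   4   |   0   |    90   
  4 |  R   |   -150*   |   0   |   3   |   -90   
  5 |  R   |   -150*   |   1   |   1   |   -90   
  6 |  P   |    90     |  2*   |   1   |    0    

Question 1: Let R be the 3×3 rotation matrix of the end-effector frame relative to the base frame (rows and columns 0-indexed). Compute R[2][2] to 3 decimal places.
End-effector z-axis (col 2 of R) = (-0.8248,-0.1875,-0.5335)
R[2][2] = -0.5335

-0.533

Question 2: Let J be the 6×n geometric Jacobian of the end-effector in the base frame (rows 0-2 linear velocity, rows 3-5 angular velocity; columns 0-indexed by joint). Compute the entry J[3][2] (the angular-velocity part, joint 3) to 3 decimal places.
0.500

axis z_2 = (0.5000,-0.8660,0.0000); lever o_n−o_2 = (-1.7856,-3.8403,-0.5760)
cross product → J_v[:, 2] = (0.4988,0.2880,-3.4665)
J_ω[:, 2] = z_2
entry J[3][2] = 0.5000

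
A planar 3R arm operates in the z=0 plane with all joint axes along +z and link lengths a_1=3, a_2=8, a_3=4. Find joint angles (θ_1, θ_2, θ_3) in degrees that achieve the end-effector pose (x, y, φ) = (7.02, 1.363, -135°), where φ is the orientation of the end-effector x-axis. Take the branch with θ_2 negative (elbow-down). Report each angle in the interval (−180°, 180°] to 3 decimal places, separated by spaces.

45.015 -30.023 -149.992

wrist centre = target − a_3·(cos φ, sin φ) = (9.8484, 4.1914)
cos θ_2 = (114.5596−3²−8²)/(2·3·8) = 0.8658; θ_2 = -30.0230° (elbow-down)
β = atan2(4.1914,9.8484) = 23.0543°; ψ = atan2(-4.0028,9.9266) = -21.9612°
θ_1 = β − ψ = 45.0155°
θ_3 = φ − θ_1 − θ_2 = -149.9925° (wrapped to (-180°,180°])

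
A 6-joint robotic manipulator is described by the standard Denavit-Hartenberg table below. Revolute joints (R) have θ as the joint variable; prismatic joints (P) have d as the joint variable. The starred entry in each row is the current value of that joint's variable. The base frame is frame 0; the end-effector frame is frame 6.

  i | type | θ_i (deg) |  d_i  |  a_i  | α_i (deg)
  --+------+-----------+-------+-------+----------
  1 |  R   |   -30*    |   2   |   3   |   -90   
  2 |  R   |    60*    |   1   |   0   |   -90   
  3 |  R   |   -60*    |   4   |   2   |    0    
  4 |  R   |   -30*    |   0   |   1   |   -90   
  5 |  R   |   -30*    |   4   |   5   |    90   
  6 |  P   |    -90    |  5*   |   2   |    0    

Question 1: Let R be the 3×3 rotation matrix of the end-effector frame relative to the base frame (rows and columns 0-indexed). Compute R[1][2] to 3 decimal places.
-0.058

End-effector z-axis (col 2 of R) = (-0.8995,-0.0580,-0.4330)
R[1][2] = -0.0580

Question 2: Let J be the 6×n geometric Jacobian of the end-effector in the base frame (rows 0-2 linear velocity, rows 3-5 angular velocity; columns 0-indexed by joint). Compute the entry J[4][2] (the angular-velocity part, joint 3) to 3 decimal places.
axis z_2 = (-0.7500,0.4330,-0.5000); lever o_n−o_2 = (-4.5425,7.8905,-8.0131)
cross product → J_v[:, 2] = (0.4755,-3.7386,-3.9510)
J_ω[:, 2] = z_2
entry J[4][2] = 0.4330

0.433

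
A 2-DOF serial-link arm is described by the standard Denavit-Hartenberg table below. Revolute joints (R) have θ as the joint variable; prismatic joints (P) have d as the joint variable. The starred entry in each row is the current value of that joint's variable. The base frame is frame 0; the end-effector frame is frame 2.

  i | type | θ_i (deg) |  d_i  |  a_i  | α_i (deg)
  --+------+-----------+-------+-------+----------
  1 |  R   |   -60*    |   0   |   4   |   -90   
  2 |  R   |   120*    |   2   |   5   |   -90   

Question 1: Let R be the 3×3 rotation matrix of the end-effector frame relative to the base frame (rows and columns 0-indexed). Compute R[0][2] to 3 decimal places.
-0.433

End-effector z-axis (col 2 of R) = (-0.4330,0.7500,0.5000)
R[0][2] = -0.4330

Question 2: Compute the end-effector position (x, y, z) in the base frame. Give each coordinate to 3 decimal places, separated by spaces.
2.482 -0.299 -4.330

after link 1: o_1 = (2.0000, -3.4641, 0.0000)
after link 2: o_2 = (2.4821, -0.2990, -4.3301)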